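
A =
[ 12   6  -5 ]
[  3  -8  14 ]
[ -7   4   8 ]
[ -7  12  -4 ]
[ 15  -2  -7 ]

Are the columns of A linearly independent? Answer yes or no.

Row reduce A to echelon form.
R2 ← R2 − (1/4)·R1: [0, -19/2, 61/4]
R3 ← R3 + (7/12)·R1: [0, 15/2, 61/12]
R4 ← R4 + (7/12)·R1: [0, 31/2, -83/12]
R5 ← R5 − (5/4)·R1: [0, -19/2, -3/4]
R3 ← R3 + (15/19)·R2: [0, 0, 976/57]
R4 ← R4 + (31/19)·R2: [0, 0, 1024/57]
R5 ← R5 − R2: [0, 0, -16]
R4 ← R4 − (64/61)·R3: [0, 0, 0]
R5 ← R5 + (57/61)·R3: [0, 0, 0]
3 pivots among 3 columns.
Every column is a pivot column, so the columns are linearly independent.

yes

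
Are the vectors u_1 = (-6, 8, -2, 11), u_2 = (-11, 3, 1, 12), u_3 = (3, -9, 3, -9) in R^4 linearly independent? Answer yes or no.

no

Form the matrix with these vectors as rows and row reduce.
R2 ← R2 − (11/6)·R1: [0, -35/3, 14/3, -49/6]
R3 ← R3 + (1/2)·R1: [0, -5, 2, -7/2]
R3 ← R3 − (3/7)·R2: [0, 0, 0, 0]
2 nonzero rows, so the 3 vectors span a space of dimension 2.
Since 2 < 3, the vectors are linearly dependent.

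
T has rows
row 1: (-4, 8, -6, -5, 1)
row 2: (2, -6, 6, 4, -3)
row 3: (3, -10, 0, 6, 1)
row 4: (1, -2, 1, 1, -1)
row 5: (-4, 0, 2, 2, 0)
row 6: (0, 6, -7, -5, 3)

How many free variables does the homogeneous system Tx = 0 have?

Row reduce to echelon form.
R2 ← R2 + (1/2)·R1: [0, -2, 3, 3/2, -5/2]
R3 ← R3 + (3/4)·R1: [0, -4, -9/2, 9/4, 7/4]
R4 ← R4 + (1/4)·R1: [0, 0, -1/2, -1/4, -3/4]
R5 ← R5 − R1: [0, -8, 8, 7, -1]
R3 ← R3 − (2)·R2: [0, 0, -21/2, -3/4, 27/4]
R5 ← R5 − (4)·R2: [0, 0, -4, 1, 9]
R6 ← R6 + (3)·R2: [0, 0, 2, -1/2, -9/2]
R4 ← R4 − (1/21)·R3: [0, 0, 0, -3/14, -15/14]
R5 ← R5 − (8/21)·R3: [0, 0, 0, 9/7, 45/7]
R6 ← R6 + (4/21)·R3: [0, 0, 0, -9/14, -45/14]
R5 ← R5 + (6)·R4: [0, 0, 0, 0, 0]
R6 ← R6 − (3)·R4: [0, 0, 0, 0, 0]
4 nonzero rows, so rank(T) = 4.
T has 5 columns; by rank–nullity, nullity = 5 − 4 = 1.

1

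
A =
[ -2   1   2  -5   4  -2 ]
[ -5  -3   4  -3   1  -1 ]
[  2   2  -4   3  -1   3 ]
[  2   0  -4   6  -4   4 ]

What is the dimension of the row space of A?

Row reduce to echelon form.
R2 ← R2 − (5/2)·R1: [0, -11/2, -1, 19/2, -9, 4]
R3 ← R3 + R1: [0, 3, -2, -2, 3, 1]
R4 ← R4 + R1: [0, 1, -2, 1, 0, 2]
R3 ← R3 + (6/11)·R2: [0, 0, -28/11, 35/11, -21/11, 35/11]
R4 ← R4 + (2/11)·R2: [0, 0, -24/11, 30/11, -18/11, 30/11]
R4 ← R4 − (6/7)·R3: [0, 0, 0, 0, 0, 0]
Echelon form has 3 nonzero rows, so rank(A) = 3.
The row space has dimension equal to the rank: 3.

3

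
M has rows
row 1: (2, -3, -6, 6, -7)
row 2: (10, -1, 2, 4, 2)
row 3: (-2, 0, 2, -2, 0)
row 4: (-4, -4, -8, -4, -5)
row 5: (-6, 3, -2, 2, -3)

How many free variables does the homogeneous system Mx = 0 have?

Row reduce to echelon form.
R2 ← R2 − (5)·R1: [0, 14, 32, -26, 37]
R3 ← R3 + R1: [0, -3, -4, 4, -7]
R4 ← R4 + (2)·R1: [0, -10, -20, 8, -19]
R5 ← R5 + (3)·R1: [0, -6, -20, 20, -24]
R3 ← R3 + (3/14)·R2: [0, 0, 20/7, -11/7, 13/14]
R4 ← R4 + (5/7)·R2: [0, 0, 20/7, -74/7, 52/7]
R5 ← R5 + (3/7)·R2: [0, 0, -44/7, 62/7, -57/7]
R4 ← R4 − R3: [0, 0, 0, -9, 13/2]
R5 ← R5 + (11/5)·R3: [0, 0, 0, 27/5, -61/10]
R5 ← R5 + (3/5)·R4: [0, 0, 0, 0, -11/5]
5 nonzero rows, so rank(M) = 5.
M has 5 columns; by rank–nullity, nullity = 5 − 5 = 0.

0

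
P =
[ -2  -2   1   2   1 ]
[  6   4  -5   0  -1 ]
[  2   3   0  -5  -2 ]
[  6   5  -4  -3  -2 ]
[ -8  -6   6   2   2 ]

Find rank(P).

2

Row reduce to echelon form.
R2 ← R2 + (3)·R1: [0, -2, -2, 6, 2]
R3 ← R3 + R1: [0, 1, 1, -3, -1]
R4 ← R4 + (3)·R1: [0, -1, -1, 3, 1]
R5 ← R5 − (4)·R1: [0, 2, 2, -6, -2]
R3 ← R3 + (1/2)·R2: [0, 0, 0, 0, 0]
R4 ← R4 − (1/2)·R2: [0, 0, 0, 0, 0]
R5 ← R5 + R2: [0, 0, 0, 0, 0]
Echelon form has 2 nonzero rows, so rank(P) = 2.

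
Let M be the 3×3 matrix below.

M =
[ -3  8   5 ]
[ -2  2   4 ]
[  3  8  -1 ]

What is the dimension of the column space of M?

3

Row reduce to echelon form.
R2 ← R2 − (2/3)·R1: [0, -10/3, 2/3]
R3 ← R3 + R1: [0, 16, 4]
R3 ← R3 + (24/5)·R2: [0, 0, 36/5]
Echelon form has 3 nonzero rows, so rank(M) = 3.
The column space has dimension equal to the rank: 3.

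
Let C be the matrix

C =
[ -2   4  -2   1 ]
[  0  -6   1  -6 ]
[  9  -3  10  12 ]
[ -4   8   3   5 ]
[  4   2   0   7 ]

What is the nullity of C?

1

Row reduce to echelon form.
R3 ← R3 + (9/2)·R1: [0, 15, 1, 33/2]
R4 ← R4 − (2)·R1: [0, 0, 7, 3]
R5 ← R5 + (2)·R1: [0, 10, -4, 9]
R3 ← R3 + (5/2)·R2: [0, 0, 7/2, 3/2]
R5 ← R5 + (5/3)·R2: [0, 0, -7/3, -1]
R4 ← R4 − (2)·R3: [0, 0, 0, 0]
R5 ← R5 + (2/3)·R3: [0, 0, 0, 0]
3 nonzero rows, so rank(C) = 3.
C has 4 columns; by rank–nullity, nullity = 4 − 3 = 1.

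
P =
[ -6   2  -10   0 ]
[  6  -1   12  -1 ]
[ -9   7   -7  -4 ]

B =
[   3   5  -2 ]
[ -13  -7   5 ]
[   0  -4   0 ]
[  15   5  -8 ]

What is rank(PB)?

2

First compute PB:
[[-44,  -4,  22],
 [ 16, -16,  -9],
 [-178, -86,  85]]
Now row reduce the product.
R2 ← R2 + (4/11)·R1: [0, -192/11, -1]
R3 ← R3 − (89/22)·R1: [0, -768/11, -4]
R3 ← R3 − (4)·R2: [0, 0, 0]
2 nonzero rows, so rank(PB) = 2.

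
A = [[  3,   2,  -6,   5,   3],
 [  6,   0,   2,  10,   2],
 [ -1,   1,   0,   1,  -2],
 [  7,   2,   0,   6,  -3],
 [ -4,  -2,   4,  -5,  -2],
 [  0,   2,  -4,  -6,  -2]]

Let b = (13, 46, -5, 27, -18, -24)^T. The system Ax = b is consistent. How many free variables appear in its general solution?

0

Row reduce the augmented matrix [A | b].
R2 ← R2 − (2)·R1: [0, -4, 14, 0, -4, 20]
R3 ← R3 + (1/3)·R1: [0, 5/3, -2, 8/3, -1, -2/3]
R4 ← R4 − (7/3)·R1: [0, -8/3, 14, -17/3, -10, -10/3]
R5 ← R5 + (4/3)·R1: [0, 2/3, -4, 5/3, 2, -2/3]
R3 ← R3 + (5/12)·R2: [0, 0, 23/6, 8/3, -8/3, 23/3]
R4 ← R4 − (2/3)·R2: [0, 0, 14/3, -17/3, -22/3, -50/3]
R5 ← R5 + (1/6)·R2: [0, 0, -5/3, 5/3, 4/3, 8/3]
R6 ← R6 + (1/2)·R2: [0, 0, 3, -6, -4, -14]
R4 ← R4 − (28/23)·R3: [0, 0, 0, -205/23, -94/23, -26]
R5 ← R5 + (10/23)·R3: [0, 0, 0, 65/23, 4/23, 6]
R6 ← R6 − (18/23)·R3: [0, 0, 0, -186/23, -44/23, -20]
R5 ← R5 + (13/41)·R4: [0, 0, 0, 0, -46/41, -92/41]
R6 ← R6 − (186/205)·R4: [0, 0, 0, 0, 368/205, 736/205]
R6 ← R6 + (8/5)·R5: [0, 0, 0, 0, 0, 0]
The echelon form has 5 nonzero rows, and every pivot lies in the first 5 columns, so rank(A) = rank([A|b]) = 5.
The system is consistent.
Free variables = (unknowns) − (rank) = 5 − 5 = 0.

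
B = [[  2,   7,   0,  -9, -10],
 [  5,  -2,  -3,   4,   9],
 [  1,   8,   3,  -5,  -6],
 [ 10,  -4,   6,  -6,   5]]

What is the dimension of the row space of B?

4

Row reduce to echelon form.
R2 ← R2 − (5/2)·R1: [0, -39/2, -3, 53/2, 34]
R3 ← R3 − (1/2)·R1: [0, 9/2, 3, -1/2, -1]
R4 ← R4 − (5)·R1: [0, -39, 6, 39, 55]
R3 ← R3 + (3/13)·R2: [0, 0, 30/13, 73/13, 89/13]
R4 ← R4 − (2)·R2: [0, 0, 12, -14, -13]
R4 ← R4 − (26/5)·R3: [0, 0, 0, -216/5, -243/5]
Echelon form has 4 nonzero rows, so rank(B) = 4.
The row space has dimension equal to the rank: 4.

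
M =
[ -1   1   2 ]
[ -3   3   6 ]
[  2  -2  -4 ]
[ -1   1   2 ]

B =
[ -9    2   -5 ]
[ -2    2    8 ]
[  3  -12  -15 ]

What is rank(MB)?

1

First compute MB:
[[ 13, -24, -17],
 [ 39, -72, -51],
 [-26,  48,  34],
 [ 13, -24, -17]]
Now row reduce the product.
R2 ← R2 − (3)·R1: [0, 0, 0]
R3 ← R3 + (2)·R1: [0, 0, 0]
R4 ← R4 − R1: [0, 0, 0]
1 nonzero row, so rank(MB) = 1.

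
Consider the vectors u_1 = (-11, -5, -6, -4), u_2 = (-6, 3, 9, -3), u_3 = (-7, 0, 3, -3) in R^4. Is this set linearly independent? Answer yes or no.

no

Form the matrix with these vectors as rows and row reduce.
R2 ← R2 − (6/11)·R1: [0, 63/11, 135/11, -9/11]
R3 ← R3 − (7/11)·R1: [0, 35/11, 75/11, -5/11]
R3 ← R3 − (5/9)·R2: [0, 0, 0, 0]
2 nonzero rows, so the 3 vectors span a space of dimension 2.
Since 2 < 3, the vectors are linearly dependent.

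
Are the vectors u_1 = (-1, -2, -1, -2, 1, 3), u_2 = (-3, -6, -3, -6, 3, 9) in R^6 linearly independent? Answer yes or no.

no

Form the matrix with these vectors as rows and row reduce.
R2 ← R2 − (3)·R1: [0, 0, 0, 0, 0, 0]
1 nonzero row, so the 2 vectors span a space of dimension 1.
Since 1 < 2, the vectors are linearly dependent.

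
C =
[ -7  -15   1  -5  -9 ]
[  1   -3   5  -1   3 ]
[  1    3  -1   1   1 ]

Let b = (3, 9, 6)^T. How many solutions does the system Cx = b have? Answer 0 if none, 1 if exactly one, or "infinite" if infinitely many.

Row reduce the augmented matrix [C | b].
R2 ← R2 + (1/7)·R1: [0, -36/7, 36/7, -12/7, 12/7, 66/7]
R3 ← R3 + (1/7)·R1: [0, 6/7, -6/7, 2/7, -2/7, 45/7]
R3 ← R3 + (1/6)·R2: [0, 0, 0, 0, 0, 8]
The echelon form has 3 nonzero rows; the last pivot sits in the augmented column, so rank(C) = 2 but rank([C|b]) = 3.
Since the ranks differ, the system is inconsistent.
It has no solutions.

0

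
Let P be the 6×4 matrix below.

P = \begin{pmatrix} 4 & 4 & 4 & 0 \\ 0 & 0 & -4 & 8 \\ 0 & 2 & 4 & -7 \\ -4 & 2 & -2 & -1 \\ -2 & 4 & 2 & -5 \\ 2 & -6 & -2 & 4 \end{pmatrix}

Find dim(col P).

3

Row reduce to echelon form.
R4 ← R4 + R1: [0, 6, 2, -1]
R5 ← R5 + (1/2)·R1: [0, 6, 4, -5]
R6 ← R6 − (1/2)·R1: [0, -8, -4, 4]
Swap R2 ↔ R3
R4 ← R4 − (3)·R2: [0, 0, -10, 20]
R5 ← R5 − (3)·R2: [0, 0, -8, 16]
R6 ← R6 + (4)·R2: [0, 0, 12, -24]
R4 ← R4 − (5/2)·R3: [0, 0, 0, 0]
R5 ← R5 − (2)·R3: [0, 0, 0, 0]
R6 ← R6 + (3)·R3: [0, 0, 0, 0]
Echelon form has 3 nonzero rows, so rank(P) = 3.
The column space has dimension equal to the rank: 3.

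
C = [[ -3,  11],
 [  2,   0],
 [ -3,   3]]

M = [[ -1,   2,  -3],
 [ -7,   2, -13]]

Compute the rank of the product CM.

First compute CM:
[[-74,  16, -134],
 [ -2,   4,  -6],
 [-18,   0, -30]]
Now row reduce the product.
R2 ← R2 − (1/37)·R1: [0, 132/37, -88/37]
R3 ← R3 − (9/37)·R1: [0, -144/37, 96/37]
R3 ← R3 + (12/11)·R2: [0, 0, 0]
2 nonzero rows, so rank(CM) = 2.

2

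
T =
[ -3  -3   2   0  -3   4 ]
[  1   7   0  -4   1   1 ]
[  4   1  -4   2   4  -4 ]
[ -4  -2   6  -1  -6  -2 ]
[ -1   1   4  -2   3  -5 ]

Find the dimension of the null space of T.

Row reduce to echelon form.
R2 ← R2 + (1/3)·R1: [0, 6, 2/3, -4, 0, 7/3]
R3 ← R3 + (4/3)·R1: [0, -3, -4/3, 2, 0, 4/3]
R4 ← R4 − (4/3)·R1: [0, 2, 10/3, -1, -2, -22/3]
R5 ← R5 − (1/3)·R1: [0, 2, 10/3, -2, 4, -19/3]
R3 ← R3 + (1/2)·R2: [0, 0, -1, 0, 0, 5/2]
R4 ← R4 − (1/3)·R2: [0, 0, 28/9, 1/3, -2, -73/9]
R5 ← R5 − (1/3)·R2: [0, 0, 28/9, -2/3, 4, -64/9]
R4 ← R4 + (28/9)·R3: [0, 0, 0, 1/3, -2, -1/3]
R5 ← R5 + (28/9)·R3: [0, 0, 0, -2/3, 4, 2/3]
R5 ← R5 + (2)·R4: [0, 0, 0, 0, 0, 0]
4 nonzero rows, so rank(T) = 4.
T has 6 columns; by rank–nullity, nullity = 6 − 4 = 2.

2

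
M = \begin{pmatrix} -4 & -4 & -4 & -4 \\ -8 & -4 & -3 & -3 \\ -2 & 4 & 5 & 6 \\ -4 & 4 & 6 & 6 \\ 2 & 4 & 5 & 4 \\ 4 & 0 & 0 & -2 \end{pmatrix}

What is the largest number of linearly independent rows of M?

Row reduce to echelon form.
R2 ← R2 − (2)·R1: [0, 4, 5, 5]
R3 ← R3 − (1/2)·R1: [0, 6, 7, 8]
R4 ← R4 − R1: [0, 8, 10, 10]
R5 ← R5 + (1/2)·R1: [0, 2, 3, 2]
R6 ← R6 + R1: [0, -4, -4, -6]
R3 ← R3 − (3/2)·R2: [0, 0, -1/2, 1/2]
R4 ← R4 − (2)·R2: [0, 0, 0, 0]
R5 ← R5 − (1/2)·R2: [0, 0, 1/2, -1/2]
R6 ← R6 + R2: [0, 0, 1, -1]
R5 ← R5 + R3: [0, 0, 0, 0]
R6 ← R6 + (2)·R3: [0, 0, 0, 0]
Echelon form has 3 nonzero rows, so rank(M) = 3.
The rank gives the maximum number of linearly independent rows: 3.

3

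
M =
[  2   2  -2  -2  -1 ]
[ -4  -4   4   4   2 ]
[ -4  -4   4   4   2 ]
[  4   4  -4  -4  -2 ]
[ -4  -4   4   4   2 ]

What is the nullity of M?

Row reduce to echelon form.
R2 ← R2 + (2)·R1: [0, 0, 0, 0, 0]
R3 ← R3 + (2)·R1: [0, 0, 0, 0, 0]
R4 ← R4 − (2)·R1: [0, 0, 0, 0, 0]
R5 ← R5 + (2)·R1: [0, 0, 0, 0, 0]
1 nonzero row, so rank(M) = 1.
M has 5 columns; by rank–nullity, nullity = 5 − 1 = 4.

4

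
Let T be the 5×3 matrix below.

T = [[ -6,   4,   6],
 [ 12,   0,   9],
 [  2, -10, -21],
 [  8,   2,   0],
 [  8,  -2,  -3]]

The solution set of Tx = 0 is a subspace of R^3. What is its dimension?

0

Row reduce to echelon form.
R2 ← R2 + (2)·R1: [0, 8, 21]
R3 ← R3 + (1/3)·R1: [0, -26/3, -19]
R4 ← R4 + (4/3)·R1: [0, 22/3, 8]
R5 ← R5 + (4/3)·R1: [0, 10/3, 5]
R3 ← R3 + (13/12)·R2: [0, 0, 15/4]
R4 ← R4 − (11/12)·R2: [0, 0, -45/4]
R5 ← R5 − (5/12)·R2: [0, 0, -15/4]
R4 ← R4 + (3)·R3: [0, 0, 0]
R5 ← R5 + R3: [0, 0, 0]
3 nonzero rows, so rank(T) = 3.
T has 3 columns; by rank–nullity, nullity = 3 − 3 = 0.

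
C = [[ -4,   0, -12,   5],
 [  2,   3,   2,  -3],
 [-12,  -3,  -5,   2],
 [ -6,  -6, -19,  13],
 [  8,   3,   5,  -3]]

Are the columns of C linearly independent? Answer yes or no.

Row reduce C to echelon form.
R2 ← R2 + (1/2)·R1: [0, 3, -4, -1/2]
R3 ← R3 − (3)·R1: [0, -3, 31, -13]
R4 ← R4 − (3/2)·R1: [0, -6, -1, 11/2]
R5 ← R5 + (2)·R1: [0, 3, -19, 7]
R3 ← R3 + R2: [0, 0, 27, -27/2]
R4 ← R4 + (2)·R2: [0, 0, -9, 9/2]
R5 ← R5 − R2: [0, 0, -15, 15/2]
R4 ← R4 + (1/3)·R3: [0, 0, 0, 0]
R5 ← R5 + (5/9)·R3: [0, 0, 0, 0]
3 pivots among 4 columns.
Only 3 < 4 pivot columns, so the columns are linearly dependent.

no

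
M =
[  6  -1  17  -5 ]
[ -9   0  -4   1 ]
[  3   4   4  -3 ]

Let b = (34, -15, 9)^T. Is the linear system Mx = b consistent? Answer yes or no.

Row reduce the augmented matrix [M | b].
R2 ← R2 + (3/2)·R1: [0, -3/2, 43/2, -13/2, 36]
R3 ← R3 − (1/2)·R1: [0, 9/2, -9/2, -1/2, -8]
R3 ← R3 + (3)·R2: [0, 0, 60, -20, 100]
The echelon form has 3 nonzero rows, and every pivot lies in the first 4 columns, so rank(M) = rank([M|b]) = 3.
The system is consistent.

yes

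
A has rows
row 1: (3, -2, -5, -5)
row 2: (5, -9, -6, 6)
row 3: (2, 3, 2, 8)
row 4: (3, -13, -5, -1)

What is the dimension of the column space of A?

4

Row reduce to echelon form.
R2 ← R2 − (5/3)·R1: [0, -17/3, 7/3, 43/3]
R3 ← R3 − (2/3)·R1: [0, 13/3, 16/3, 34/3]
R4 ← R4 − R1: [0, -11, 0, 4]
R3 ← R3 + (13/17)·R2: [0, 0, 121/17, 379/17]
R4 ← R4 − (33/17)·R2: [0, 0, -77/17, -405/17]
R4 ← R4 + (7/11)·R3: [0, 0, 0, -106/11]
Echelon form has 4 nonzero rows, so rank(A) = 4.
The column space has dimension equal to the rank: 4.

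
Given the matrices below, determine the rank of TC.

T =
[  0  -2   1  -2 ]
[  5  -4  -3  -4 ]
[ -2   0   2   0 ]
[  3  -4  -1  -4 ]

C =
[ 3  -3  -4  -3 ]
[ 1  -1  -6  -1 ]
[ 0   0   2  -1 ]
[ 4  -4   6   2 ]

2

First compute TC:
[[-10,  10,   2,  -3],
 [ -5,   5, -26, -16],
 [ -6,   6,  12,   4],
 [-11,  11, -14, -12]]
Now row reduce the product.
R2 ← R2 − (1/2)·R1: [0, 0, -27, -29/2]
R3 ← R3 − (3/5)·R1: [0, 0, 54/5, 29/5]
R4 ← R4 − (11/10)·R1: [0, 0, -81/5, -87/10]
R3 ← R3 + (2/5)·R2: [0, 0, 0, 0]
R4 ← R4 − (3/5)·R2: [0, 0, 0, 0]
2 nonzero rows, so rank(TC) = 2.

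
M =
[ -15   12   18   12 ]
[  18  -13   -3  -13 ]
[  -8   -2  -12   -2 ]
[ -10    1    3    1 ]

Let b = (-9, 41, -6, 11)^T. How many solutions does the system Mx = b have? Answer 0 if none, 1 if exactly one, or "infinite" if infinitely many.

Row reduce the augmented matrix [M | b].
R2 ← R2 + (6/5)·R1: [0, 7/5, 93/5, 7/5, 151/5]
R3 ← R3 − (8/15)·R1: [0, -42/5, -108/5, -42/5, -6/5]
R4 ← R4 − (2/3)·R1: [0, -7, -9, -7, 17]
R3 ← R3 + (6)·R2: [0, 0, 90, 0, 180]
R4 ← R4 + (5)·R2: [0, 0, 84, 0, 168]
R4 ← R4 − (14/15)·R3: [0, 0, 0, 0, 0]
The echelon form has 3 nonzero rows, and every pivot lies in the first 4 columns, so rank(M) = rank([M|b]) = 3.
The system is consistent.
rank = 3 < 4 unknowns, so there are infinitely many solutions.

infinite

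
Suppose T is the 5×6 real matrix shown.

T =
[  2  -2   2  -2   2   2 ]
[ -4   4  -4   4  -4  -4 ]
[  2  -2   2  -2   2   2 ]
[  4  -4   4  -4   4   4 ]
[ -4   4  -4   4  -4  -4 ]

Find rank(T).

1

Row reduce to echelon form.
R2 ← R2 + (2)·R1: [0, 0, 0, 0, 0, 0]
R3 ← R3 − R1: [0, 0, 0, 0, 0, 0]
R4 ← R4 − (2)·R1: [0, 0, 0, 0, 0, 0]
R5 ← R5 + (2)·R1: [0, 0, 0, 0, 0, 0]
Echelon form has 1 nonzero row, so rank(T) = 1.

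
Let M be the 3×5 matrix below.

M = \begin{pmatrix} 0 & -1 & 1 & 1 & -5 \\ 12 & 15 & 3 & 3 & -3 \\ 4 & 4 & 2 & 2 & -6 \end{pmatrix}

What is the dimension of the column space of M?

Row reduce to echelon form.
Swap R1 ↔ R2
R3 ← R3 − (1/3)·R1: [0, -1, 1, 1, -5]
R3 ← R3 − R2: [0, 0, 0, 0, 0]
Echelon form has 2 nonzero rows, so rank(M) = 2.
The column space has dimension equal to the rank: 2.

2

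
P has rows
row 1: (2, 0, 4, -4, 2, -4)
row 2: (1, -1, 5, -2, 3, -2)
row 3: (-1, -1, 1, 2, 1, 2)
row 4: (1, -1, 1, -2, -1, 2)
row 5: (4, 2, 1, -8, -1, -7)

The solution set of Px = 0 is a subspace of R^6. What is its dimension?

3

Row reduce to echelon form.
R2 ← R2 − (1/2)·R1: [0, -1, 3, 0, 2, 0]
R3 ← R3 + (1/2)·R1: [0, -1, 3, 0, 2, 0]
R4 ← R4 − (1/2)·R1: [0, -1, -1, 0, -2, 4]
R5 ← R5 − (2)·R1: [0, 2, -7, 0, -5, 1]
R3 ← R3 − R2: [0, 0, 0, 0, 0, 0]
R4 ← R4 − R2: [0, 0, -4, 0, -4, 4]
R5 ← R5 + (2)·R2: [0, 0, -1, 0, -1, 1]
Swap R3 ↔ R4
R5 ← R5 − (1/4)·R3: [0, 0, 0, 0, 0, 0]
3 nonzero rows, so rank(P) = 3.
P has 6 columns; by rank–nullity, nullity = 6 − 3 = 3.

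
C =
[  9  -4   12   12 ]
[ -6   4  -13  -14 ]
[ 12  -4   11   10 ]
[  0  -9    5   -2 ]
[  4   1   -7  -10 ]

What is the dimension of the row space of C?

Row reduce to echelon form.
R2 ← R2 + (2/3)·R1: [0, 4/3, -5, -6]
R3 ← R3 − (4/3)·R1: [0, 4/3, -5, -6]
R5 ← R5 − (4/9)·R1: [0, 25/9, -37/3, -46/3]
R3 ← R3 − R2: [0, 0, 0, 0]
R4 ← R4 + (27/4)·R2: [0, 0, -115/4, -85/2]
R5 ← R5 − (25/12)·R2: [0, 0, -23/12, -17/6]
Swap R3 ↔ R4
R5 ← R5 − (1/15)·R3: [0, 0, 0, 0]
Echelon form has 3 nonzero rows, so rank(C) = 3.
The row space has dimension equal to the rank: 3.

3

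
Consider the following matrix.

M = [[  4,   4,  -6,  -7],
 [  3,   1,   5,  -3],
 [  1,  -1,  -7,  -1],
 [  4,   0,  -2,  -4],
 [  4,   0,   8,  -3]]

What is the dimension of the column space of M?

Row reduce to echelon form.
R2 ← R2 − (3/4)·R1: [0, -2, 19/2, 9/4]
R3 ← R3 − (1/4)·R1: [0, -2, -11/2, 3/4]
R4 ← R4 − R1: [0, -4, 4, 3]
R5 ← R5 − R1: [0, -4, 14, 4]
R3 ← R3 − R2: [0, 0, -15, -3/2]
R4 ← R4 − (2)·R2: [0, 0, -15, -3/2]
R5 ← R5 − (2)·R2: [0, 0, -5, -1/2]
R4 ← R4 − R3: [0, 0, 0, 0]
R5 ← R5 − (1/3)·R3: [0, 0, 0, 0]
Echelon form has 3 nonzero rows, so rank(M) = 3.
The column space has dimension equal to the rank: 3.

3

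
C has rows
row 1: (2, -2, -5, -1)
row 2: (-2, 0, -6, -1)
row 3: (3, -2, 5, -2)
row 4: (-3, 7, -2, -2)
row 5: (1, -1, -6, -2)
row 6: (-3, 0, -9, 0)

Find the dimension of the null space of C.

0

Row reduce to echelon form.
R2 ← R2 + R1: [0, -2, -11, -2]
R3 ← R3 − (3/2)·R1: [0, 1, 25/2, -1/2]
R4 ← R4 + (3/2)·R1: [0, 4, -19/2, -7/2]
R5 ← R5 − (1/2)·R1: [0, 0, -7/2, -3/2]
R6 ← R6 + (3/2)·R1: [0, -3, -33/2, -3/2]
R3 ← R3 + (1/2)·R2: [0, 0, 7, -3/2]
R4 ← R4 + (2)·R2: [0, 0, -63/2, -15/2]
R6 ← R6 − (3/2)·R2: [0, 0, 0, 3/2]
R4 ← R4 + (9/2)·R3: [0, 0, 0, -57/4]
R5 ← R5 + (1/2)·R3: [0, 0, 0, -9/4]
R5 ← R5 − (3/19)·R4: [0, 0, 0, 0]
R6 ← R6 + (2/19)·R4: [0, 0, 0, 0]
4 nonzero rows, so rank(C) = 4.
C has 4 columns; by rank–nullity, nullity = 4 − 4 = 0.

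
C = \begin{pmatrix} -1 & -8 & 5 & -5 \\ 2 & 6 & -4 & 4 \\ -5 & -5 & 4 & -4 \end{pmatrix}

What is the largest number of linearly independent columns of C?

Row reduce to echelon form.
R2 ← R2 + (2)·R1: [0, -10, 6, -6]
R3 ← R3 − (5)·R1: [0, 35, -21, 21]
R3 ← R3 + (7/2)·R2: [0, 0, 0, 0]
Echelon form has 2 nonzero rows, so rank(C) = 2.
The rank gives the maximum number of linearly independent columns: 2.

2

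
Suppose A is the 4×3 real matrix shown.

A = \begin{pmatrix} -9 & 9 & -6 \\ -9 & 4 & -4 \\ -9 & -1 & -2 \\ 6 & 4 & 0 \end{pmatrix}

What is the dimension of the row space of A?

Row reduce to echelon form.
R2 ← R2 − R1: [0, -5, 2]
R3 ← R3 − R1: [0, -10, 4]
R4 ← R4 + (2/3)·R1: [0, 10, -4]
R3 ← R3 − (2)·R2: [0, 0, 0]
R4 ← R4 + (2)·R2: [0, 0, 0]
Echelon form has 2 nonzero rows, so rank(A) = 2.
The row space has dimension equal to the rank: 2.

2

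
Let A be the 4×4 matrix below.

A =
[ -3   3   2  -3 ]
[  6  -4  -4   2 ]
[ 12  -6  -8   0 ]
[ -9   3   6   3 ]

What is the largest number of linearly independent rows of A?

2

Row reduce to echelon form.
R2 ← R2 + (2)·R1: [0, 2, 0, -4]
R3 ← R3 + (4)·R1: [0, 6, 0, -12]
R4 ← R4 − (3)·R1: [0, -6, 0, 12]
R3 ← R3 − (3)·R2: [0, 0, 0, 0]
R4 ← R4 + (3)·R2: [0, 0, 0, 0]
Echelon form has 2 nonzero rows, so rank(A) = 2.
The rank gives the maximum number of linearly independent rows: 2.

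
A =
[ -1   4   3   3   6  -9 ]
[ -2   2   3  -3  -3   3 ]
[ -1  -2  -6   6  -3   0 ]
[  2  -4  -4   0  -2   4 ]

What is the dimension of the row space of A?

Row reduce to echelon form.
R2 ← R2 − (2)·R1: [0, -6, -3, -9, -15, 21]
R3 ← R3 − R1: [0, -6, -9, 3, -9, 9]
R4 ← R4 + (2)·R1: [0, 4, 2, 6, 10, -14]
R3 ← R3 − R2: [0, 0, -6, 12, 6, -12]
R4 ← R4 + (2/3)·R2: [0, 0, 0, 0, 0, 0]
Echelon form has 3 nonzero rows, so rank(A) = 3.
The row space has dimension equal to the rank: 3.

3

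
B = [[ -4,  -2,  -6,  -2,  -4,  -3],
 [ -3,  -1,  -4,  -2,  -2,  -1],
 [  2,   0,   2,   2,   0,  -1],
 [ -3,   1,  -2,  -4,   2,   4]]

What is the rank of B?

Row reduce to echelon form.
R2 ← R2 − (3/4)·R1: [0, 1/2, 1/2, -1/2, 1, 5/4]
R3 ← R3 + (1/2)·R1: [0, -1, -1, 1, -2, -5/2]
R4 ← R4 − (3/4)·R1: [0, 5/2, 5/2, -5/2, 5, 25/4]
R3 ← R3 + (2)·R2: [0, 0, 0, 0, 0, 0]
R4 ← R4 − (5)·R2: [0, 0, 0, 0, 0, 0]
Echelon form has 2 nonzero rows, so rank(B) = 2.

2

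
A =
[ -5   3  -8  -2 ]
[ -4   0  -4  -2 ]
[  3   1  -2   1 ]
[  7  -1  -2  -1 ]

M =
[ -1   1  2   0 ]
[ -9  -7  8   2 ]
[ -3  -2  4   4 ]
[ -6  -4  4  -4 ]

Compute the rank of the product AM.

First compute AM:
[[ 14,  -2, -26, -18],
 [ 28,  12, -32,  -8],
 [-12,  -4,  10, -10],
 [ 14,  22,  -6,  -6]]
Now row reduce the product.
R2 ← R2 − (2)·R1: [0, 16, 20, 28]
R3 ← R3 + (6/7)·R1: [0, -40/7, -86/7, -178/7]
R4 ← R4 − R1: [0, 24, 20, 12]
R3 ← R3 + (5/14)·R2: [0, 0, -36/7, -108/7]
R4 ← R4 − (3/2)·R2: [0, 0, -10, -30]
R4 ← R4 − (35/18)·R3: [0, 0, 0, 0]
3 nonzero rows, so rank(AM) = 3.

3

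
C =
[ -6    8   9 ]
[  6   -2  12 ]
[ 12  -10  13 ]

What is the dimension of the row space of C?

Row reduce to echelon form.
R2 ← R2 + R1: [0, 6, 21]
R3 ← R3 + (2)·R1: [0, 6, 31]
R3 ← R3 − R2: [0, 0, 10]
Echelon form has 3 nonzero rows, so rank(C) = 3.
The row space has dimension equal to the rank: 3.

3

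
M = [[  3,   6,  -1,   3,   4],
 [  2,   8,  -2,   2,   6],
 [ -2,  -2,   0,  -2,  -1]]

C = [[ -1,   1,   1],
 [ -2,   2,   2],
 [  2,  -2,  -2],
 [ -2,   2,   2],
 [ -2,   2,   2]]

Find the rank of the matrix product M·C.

First compute MC:
[[-31,  31,  31],
 [-38,  38,  38],
 [ 12, -12, -12]]
Now row reduce the product.
R2 ← R2 − (38/31)·R1: [0, 0, 0]
R3 ← R3 + (12/31)·R1: [0, 0, 0]
1 nonzero row, so rank(MC) = 1.

1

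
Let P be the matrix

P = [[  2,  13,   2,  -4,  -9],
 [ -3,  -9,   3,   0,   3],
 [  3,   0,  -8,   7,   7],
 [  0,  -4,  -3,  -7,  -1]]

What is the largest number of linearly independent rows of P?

Row reduce to echelon form.
R2 ← R2 + (3/2)·R1: [0, 21/2, 6, -6, -21/2]
R3 ← R3 − (3/2)·R1: [0, -39/2, -11, 13, 41/2]
R3 ← R3 + (13/7)·R2: [0, 0, 1/7, 13/7, 1]
R4 ← R4 + (8/21)·R2: [0, 0, -5/7, -65/7, -5]
R4 ← R4 + (5)·R3: [0, 0, 0, 0, 0]
Echelon form has 3 nonzero rows, so rank(P) = 3.
The rank gives the maximum number of linearly independent rows: 3.

3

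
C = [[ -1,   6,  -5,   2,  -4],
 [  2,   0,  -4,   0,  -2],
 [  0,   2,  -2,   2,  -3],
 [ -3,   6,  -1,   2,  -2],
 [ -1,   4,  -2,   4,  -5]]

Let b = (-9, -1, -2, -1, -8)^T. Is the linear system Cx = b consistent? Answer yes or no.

no

Row reduce the augmented matrix [C | b].
R2 ← R2 + (2)·R1: [0, 12, -14, 4, -10, -19]
R4 ← R4 − (3)·R1: [0, -12, 14, -4, 10, 26]
R5 ← R5 − R1: [0, -2, 3, 2, -1, 1]
R3 ← R3 − (1/6)·R2: [0, 0, 1/3, 4/3, -4/3, 7/6]
R4 ← R4 + R2: [0, 0, 0, 0, 0, 7]
R5 ← R5 + (1/6)·R2: [0, 0, 2/3, 8/3, -8/3, -13/6]
R5 ← R5 − (2)·R3: [0, 0, 0, 0, 0, -9/2]
R5 ← R5 + (9/14)·R4: [0, 0, 0, 0, 0, 0]
The echelon form has 4 nonzero rows; the last pivot sits in the augmented column, so rank(C) = 3 but rank([C|b]) = 4.
Since the ranks differ, the system is inconsistent.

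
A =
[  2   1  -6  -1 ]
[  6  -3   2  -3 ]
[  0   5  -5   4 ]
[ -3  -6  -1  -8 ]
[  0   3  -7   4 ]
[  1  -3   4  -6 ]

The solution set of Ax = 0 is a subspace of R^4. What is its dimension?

0

Row reduce to echelon form.
R2 ← R2 − (3)·R1: [0, -6, 20, 0]
R4 ← R4 + (3/2)·R1: [0, -9/2, -10, -19/2]
R6 ← R6 − (1/2)·R1: [0, -7/2, 7, -11/2]
R3 ← R3 + (5/6)·R2: [0, 0, 35/3, 4]
R4 ← R4 − (3/4)·R2: [0, 0, -25, -19/2]
R5 ← R5 + (1/2)·R2: [0, 0, 3, 4]
R6 ← R6 − (7/12)·R2: [0, 0, -14/3, -11/2]
R4 ← R4 + (15/7)·R3: [0, 0, 0, -13/14]
R5 ← R5 − (9/35)·R3: [0, 0, 0, 104/35]
R6 ← R6 + (2/5)·R3: [0, 0, 0, -39/10]
R5 ← R5 + (16/5)·R4: [0, 0, 0, 0]
R6 ← R6 − (21/5)·R4: [0, 0, 0, 0]
4 nonzero rows, so rank(A) = 4.
A has 4 columns; by rank–nullity, nullity = 4 − 4 = 0.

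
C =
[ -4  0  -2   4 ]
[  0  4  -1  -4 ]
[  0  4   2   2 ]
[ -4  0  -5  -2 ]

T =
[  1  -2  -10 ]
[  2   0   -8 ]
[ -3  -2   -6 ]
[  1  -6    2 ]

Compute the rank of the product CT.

3

First compute CT:
[[  6, -12,  60],
 [  7,  26, -34],
 [  4, -16, -40],
 [  9,  30,  66]]
Now row reduce the product.
R2 ← R2 − (7/6)·R1: [0, 40, -104]
R3 ← R3 − (2/3)·R1: [0, -8, -80]
R4 ← R4 − (3/2)·R1: [0, 48, -24]
R3 ← R3 + (1/5)·R2: [0, 0, -504/5]
R4 ← R4 − (6/5)·R2: [0, 0, 504/5]
R4 ← R4 + R3: [0, 0, 0]
3 nonzero rows, so rank(CT) = 3.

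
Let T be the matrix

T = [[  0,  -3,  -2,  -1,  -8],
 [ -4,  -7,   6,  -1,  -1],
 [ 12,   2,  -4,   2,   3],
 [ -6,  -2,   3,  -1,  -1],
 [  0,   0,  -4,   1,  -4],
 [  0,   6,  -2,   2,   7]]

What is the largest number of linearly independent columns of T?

Row reduce to echelon form.
Swap R1 ↔ R2
R3 ← R3 + (3)·R1: [0, -19, 14, -1, 0]
R4 ← R4 − (3/2)·R1: [0, 17/2, -6, 1/2, 1/2]
R3 ← R3 − (19/3)·R2: [0, 0, 80/3, 16/3, 152/3]
R4 ← R4 + (17/6)·R2: [0, 0, -35/3, -7/3, -133/6]
R6 ← R6 + (2)·R2: [0, 0, -6, 0, -9]
R4 ← R4 + (7/16)·R3: [0, 0, 0, 0, 0]
R5 ← R5 + (3/20)·R3: [0, 0, 0, 9/5, 18/5]
R6 ← R6 + (9/40)·R3: [0, 0, 0, 6/5, 12/5]
Swap R4 ↔ R5
R6 ← R6 − (2/3)·R4: [0, 0, 0, 0, 0]
Echelon form has 4 nonzero rows, so rank(T) = 4.
The rank gives the maximum number of linearly independent columns: 4.

4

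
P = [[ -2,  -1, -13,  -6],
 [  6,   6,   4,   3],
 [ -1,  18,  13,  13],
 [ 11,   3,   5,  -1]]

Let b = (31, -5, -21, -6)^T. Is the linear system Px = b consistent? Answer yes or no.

yes

Row reduce the augmented matrix [P | b].
R2 ← R2 + (3)·R1: [0, 3, -35, -15, 88]
R3 ← R3 − (1/2)·R1: [0, 37/2, 39/2, 16, -73/2]
R4 ← R4 + (11/2)·R1: [0, -5/2, -133/2, -34, 329/2]
R3 ← R3 − (37/6)·R2: [0, 0, 706/3, 217/2, -3475/6]
R4 ← R4 + (5/6)·R2: [0, 0, -287/3, -93/2, 1427/6]
R4 ← R4 + (287/706)·R3: [0, 0, 0, -3379/1412, 3379/1412]
The echelon form has 4 nonzero rows, and every pivot lies in the first 4 columns, so rank(P) = rank([P|b]) = 4.
The system is consistent.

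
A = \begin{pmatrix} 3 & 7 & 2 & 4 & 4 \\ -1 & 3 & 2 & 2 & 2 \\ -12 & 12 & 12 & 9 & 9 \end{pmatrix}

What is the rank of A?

2

Row reduce to echelon form.
R2 ← R2 + (1/3)·R1: [0, 16/3, 8/3, 10/3, 10/3]
R3 ← R3 + (4)·R1: [0, 40, 20, 25, 25]
R3 ← R3 − (15/2)·R2: [0, 0, 0, 0, 0]
Echelon form has 2 nonzero rows, so rank(A) = 2.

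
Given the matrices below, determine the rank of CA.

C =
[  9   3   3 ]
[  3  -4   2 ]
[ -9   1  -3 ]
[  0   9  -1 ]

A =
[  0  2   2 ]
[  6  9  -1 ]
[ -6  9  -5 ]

3

First compute CA:
[[  0,  72,   0],
 [-36, -12,   0],
 [ 24, -36,  -4],
 [ 60,  72,  -4]]
Now row reduce the product.
Swap R1 ↔ R2
R3 ← R3 + (2/3)·R1: [0, -44, -4]
R4 ← R4 + (5/3)·R1: [0, 52, -4]
R3 ← R3 + (11/18)·R2: [0, 0, -4]
R4 ← R4 − (13/18)·R2: [0, 0, -4]
R4 ← R4 − R3: [0, 0, 0]
3 nonzero rows, so rank(CA) = 3.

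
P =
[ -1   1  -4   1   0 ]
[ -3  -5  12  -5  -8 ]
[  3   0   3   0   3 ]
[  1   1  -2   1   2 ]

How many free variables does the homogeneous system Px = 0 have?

Row reduce to echelon form.
R2 ← R2 − (3)·R1: [0, -8, 24, -8, -8]
R3 ← R3 + (3)·R1: [0, 3, -9, 3, 3]
R4 ← R4 + R1: [0, 2, -6, 2, 2]
R3 ← R3 + (3/8)·R2: [0, 0, 0, 0, 0]
R4 ← R4 + (1/4)·R2: [0, 0, 0, 0, 0]
2 nonzero rows, so rank(P) = 2.
P has 5 columns; by rank–nullity, nullity = 5 − 2 = 3.

3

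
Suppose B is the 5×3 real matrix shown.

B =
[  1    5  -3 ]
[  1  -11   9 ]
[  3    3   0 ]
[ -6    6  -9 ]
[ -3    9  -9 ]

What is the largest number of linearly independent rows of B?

2

Row reduce to echelon form.
R2 ← R2 − R1: [0, -16, 12]
R3 ← R3 − (3)·R1: [0, -12, 9]
R4 ← R4 + (6)·R1: [0, 36, -27]
R5 ← R5 + (3)·R1: [0, 24, -18]
R3 ← R3 − (3/4)·R2: [0, 0, 0]
R4 ← R4 + (9/4)·R2: [0, 0, 0]
R5 ← R5 + (3/2)·R2: [0, 0, 0]
Echelon form has 2 nonzero rows, so rank(B) = 2.
The rank gives the maximum number of linearly independent rows: 2.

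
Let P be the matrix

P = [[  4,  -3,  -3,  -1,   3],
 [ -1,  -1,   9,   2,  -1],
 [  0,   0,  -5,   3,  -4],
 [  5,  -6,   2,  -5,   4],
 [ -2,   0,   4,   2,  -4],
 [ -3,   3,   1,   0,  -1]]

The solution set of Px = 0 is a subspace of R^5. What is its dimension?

Row reduce to echelon form.
R2 ← R2 + (1/4)·R1: [0, -7/4, 33/4, 7/4, -1/4]
R4 ← R4 − (5/4)·R1: [0, -9/4, 23/4, -15/4, 1/4]
R5 ← R5 + (1/2)·R1: [0, -3/2, 5/2, 3/2, -5/2]
R6 ← R6 + (3/4)·R1: [0, 3/4, -5/4, -3/4, 5/4]
R4 ← R4 − (9/7)·R2: [0, 0, -34/7, -6, 4/7]
R5 ← R5 − (6/7)·R2: [0, 0, -32/7, 0, -16/7]
R6 ← R6 + (3/7)·R2: [0, 0, 16/7, 0, 8/7]
R4 ← R4 − (34/35)·R3: [0, 0, 0, -312/35, 156/35]
R5 ← R5 − (32/35)·R3: [0, 0, 0, -96/35, 48/35]
R6 ← R6 + (16/35)·R3: [0, 0, 0, 48/35, -24/35]
R5 ← R5 − (4/13)·R4: [0, 0, 0, 0, 0]
R6 ← R6 + (2/13)·R4: [0, 0, 0, 0, 0]
4 nonzero rows, so rank(P) = 4.
P has 5 columns; by rank–nullity, nullity = 5 − 4 = 1.

1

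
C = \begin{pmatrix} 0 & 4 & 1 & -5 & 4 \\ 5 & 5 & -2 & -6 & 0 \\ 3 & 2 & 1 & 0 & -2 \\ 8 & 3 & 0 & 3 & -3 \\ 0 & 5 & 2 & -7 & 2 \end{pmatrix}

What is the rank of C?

Row reduce to echelon form.
Swap R1 ↔ R2
R3 ← R3 − (3/5)·R1: [0, -1, 11/5, 18/5, -2]
R4 ← R4 − (8/5)·R1: [0, -5, 16/5, 63/5, -3]
R3 ← R3 + (1/4)·R2: [0, 0, 49/20, 47/20, -1]
R4 ← R4 + (5/4)·R2: [0, 0, 89/20, 127/20, 2]
R5 ← R5 − (5/4)·R2: [0, 0, 3/4, -3/4, -3]
R4 ← R4 − (89/49)·R3: [0, 0, 0, 102/49, 187/49]
R5 ← R5 − (15/49)·R3: [0, 0, 0, -72/49, -132/49]
R5 ← R5 + (12/17)·R4: [0, 0, 0, 0, 0]
Echelon form has 4 nonzero rows, so rank(C) = 4.

4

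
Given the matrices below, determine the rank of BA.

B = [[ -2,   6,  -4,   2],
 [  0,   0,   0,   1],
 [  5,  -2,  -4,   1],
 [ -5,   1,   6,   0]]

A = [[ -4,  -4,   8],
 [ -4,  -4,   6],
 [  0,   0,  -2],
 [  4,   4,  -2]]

First compute BA:
[[ -8,  -8,  24],
 [  4,   4,  -2],
 [ -8,  -8,  34],
 [ 16,  16, -46]]
Now row reduce the product.
R2 ← R2 + (1/2)·R1: [0, 0, 10]
R3 ← R3 − R1: [0, 0, 10]
R4 ← R4 + (2)·R1: [0, 0, 2]
R3 ← R3 − R2: [0, 0, 0]
R4 ← R4 − (1/5)·R2: [0, 0, 0]
2 nonzero rows, so rank(BA) = 2.

2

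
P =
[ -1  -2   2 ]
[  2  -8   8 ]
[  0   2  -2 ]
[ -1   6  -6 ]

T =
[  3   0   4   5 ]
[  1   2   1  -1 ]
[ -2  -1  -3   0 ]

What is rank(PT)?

2

First compute PT:
[[ -9,  -6, -12,  -3],
 [-18, -24, -24,  18],
 [  6,   6,   8,  -2],
 [ 15,  18,  20, -11]]
Now row reduce the product.
R2 ← R2 − (2)·R1: [0, -12, 0, 24]
R3 ← R3 + (2/3)·R1: [0, 2, 0, -4]
R4 ← R4 + (5/3)·R1: [0, 8, 0, -16]
R3 ← R3 + (1/6)·R2: [0, 0, 0, 0]
R4 ← R4 + (2/3)·R2: [0, 0, 0, 0]
2 nonzero rows, so rank(PT) = 2.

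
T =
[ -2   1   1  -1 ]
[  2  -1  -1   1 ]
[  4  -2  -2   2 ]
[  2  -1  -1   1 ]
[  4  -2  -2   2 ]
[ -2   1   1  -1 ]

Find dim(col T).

1

Row reduce to echelon form.
R2 ← R2 + R1: [0, 0, 0, 0]
R3 ← R3 + (2)·R1: [0, 0, 0, 0]
R4 ← R4 + R1: [0, 0, 0, 0]
R5 ← R5 + (2)·R1: [0, 0, 0, 0]
R6 ← R6 − R1: [0, 0, 0, 0]
Echelon form has 1 nonzero row, so rank(T) = 1.
The column space has dimension equal to the rank: 1.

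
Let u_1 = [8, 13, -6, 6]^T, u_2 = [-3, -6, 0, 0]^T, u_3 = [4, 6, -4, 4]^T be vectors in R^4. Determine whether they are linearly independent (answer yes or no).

no

Form the matrix with these vectors as rows and row reduce.
R2 ← R2 + (3/8)·R1: [0, -9/8, -9/4, 9/4]
R3 ← R3 − (1/2)·R1: [0, -1/2, -1, 1]
R3 ← R3 − (4/9)·R2: [0, 0, 0, 0]
2 nonzero rows, so the 3 vectors span a space of dimension 2.
Since 2 < 3, the vectors are linearly dependent.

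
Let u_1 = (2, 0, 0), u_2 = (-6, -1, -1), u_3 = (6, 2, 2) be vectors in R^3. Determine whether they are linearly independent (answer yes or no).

no

Form the matrix with these vectors as rows and row reduce.
R2 ← R2 + (3)·R1: [0, -1, -1]
R3 ← R3 − (3)·R1: [0, 2, 2]
R3 ← R3 + (2)·R2: [0, 0, 0]
2 nonzero rows, so the 3 vectors span a space of dimension 2.
Since 2 < 3, the vectors are linearly dependent.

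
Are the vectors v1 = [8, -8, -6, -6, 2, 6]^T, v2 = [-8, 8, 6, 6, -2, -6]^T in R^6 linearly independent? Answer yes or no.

no

Form the matrix with these vectors as rows and row reduce.
R2 ← R2 + R1: [0, 0, 0, 0, 0, 0]
1 nonzero row, so the 2 vectors span a space of dimension 1.
Since 1 < 2, the vectors are linearly dependent.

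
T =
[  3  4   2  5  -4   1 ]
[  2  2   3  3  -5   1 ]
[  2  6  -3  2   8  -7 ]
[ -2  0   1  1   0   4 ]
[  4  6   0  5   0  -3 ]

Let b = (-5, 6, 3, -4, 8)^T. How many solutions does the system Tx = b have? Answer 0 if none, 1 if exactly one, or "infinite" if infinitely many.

0

Row reduce the augmented matrix [T | b].
R2 ← R2 − (2/3)·R1: [0, -2/3, 5/3, -1/3, -7/3, 1/3, 28/3]
R3 ← R3 − (2/3)·R1: [0, 10/3, -13/3, -4/3, 32/3, -23/3, 19/3]
R4 ← R4 + (2/3)·R1: [0, 8/3, 7/3, 13/3, -8/3, 14/3, -22/3]
R5 ← R5 − (4/3)·R1: [0, 2/3, -8/3, -5/3, 16/3, -13/3, 44/3]
R3 ← R3 + (5)·R2: [0, 0, 4, -3, -1, -6, 53]
R4 ← R4 + (4)·R2: [0, 0, 9, 3, -12, 6, 30]
R5 ← R5 + R2: [0, 0, -1, -2, 3, -4, 24]
R4 ← R4 − (9/4)·R3: [0, 0, 0, 39/4, -39/4, 39/2, -357/4]
R5 ← R5 + (1/4)·R3: [0, 0, 0, -11/4, 11/4, -11/2, 149/4]
R5 ← R5 + (11/39)·R4: [0, 0, 0, 0, 0, 0, 157/13]
The echelon form has 5 nonzero rows; the last pivot sits in the augmented column, so rank(T) = 4 but rank([T|b]) = 5.
Since the ranks differ, the system is inconsistent.
It has no solutions.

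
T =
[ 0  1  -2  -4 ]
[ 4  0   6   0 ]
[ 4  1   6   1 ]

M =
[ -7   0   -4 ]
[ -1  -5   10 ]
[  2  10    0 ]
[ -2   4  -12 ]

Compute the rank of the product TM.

3

First compute TM:
[[  3, -41,  58],
 [-16,  60, -16],
 [-19,  59, -18]]
Now row reduce the product.
R2 ← R2 + (16/3)·R1: [0, -476/3, 880/3]
R3 ← R3 + (19/3)·R1: [0, -602/3, 1048/3]
R3 ← R3 − (43/34)·R2: [0, 0, -368/17]
3 nonzero rows, so rank(TM) = 3.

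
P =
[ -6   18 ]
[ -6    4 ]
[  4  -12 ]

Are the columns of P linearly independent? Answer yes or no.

yes

Row reduce P to echelon form.
R2 ← R2 − R1: [0, -14]
R3 ← R3 + (2/3)·R1: [0, 0]
2 pivots among 2 columns.
Every column is a pivot column, so the columns are linearly independent.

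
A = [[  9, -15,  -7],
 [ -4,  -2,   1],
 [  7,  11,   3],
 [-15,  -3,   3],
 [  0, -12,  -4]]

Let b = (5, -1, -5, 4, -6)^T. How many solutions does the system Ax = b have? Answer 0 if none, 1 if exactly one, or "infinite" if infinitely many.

Row reduce the augmented matrix [A | b].
R2 ← R2 + (4/9)·R1: [0, -26/3, -19/9, 11/9]
R3 ← R3 − (7/9)·R1: [0, 68/3, 76/9, -80/9]
R4 ← R4 + (5/3)·R1: [0, -28, -26/3, 37/3]
R3 ← R3 + (34/13)·R2: [0, 0, 38/13, -74/13]
R4 ← R4 − (42/13)·R2: [0, 0, -24/13, 109/13]
R5 ← R5 − (18/13)·R2: [0, 0, -14/13, -100/13]
R4 ← R4 + (12/19)·R3: [0, 0, 0, 91/19]
R5 ← R5 + (7/19)·R3: [0, 0, 0, -186/19]
R5 ← R5 + (186/91)·R4: [0, 0, 0, 0]
The echelon form has 4 nonzero rows; the last pivot sits in the augmented column, so rank(A) = 3 but rank([A|b]) = 4.
Since the ranks differ, the system is inconsistent.
It has no solutions.

0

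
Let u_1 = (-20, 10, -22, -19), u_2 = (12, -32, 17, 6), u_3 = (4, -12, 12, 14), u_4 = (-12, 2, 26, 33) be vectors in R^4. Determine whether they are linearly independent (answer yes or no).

yes

Form the matrix with these vectors as rows and row reduce.
R2 ← R2 + (3/5)·R1: [0, -26, 19/5, -27/5]
R3 ← R3 + (1/5)·R1: [0, -10, 38/5, 51/5]
R4 ← R4 − (3/5)·R1: [0, -4, 196/5, 222/5]
R3 ← R3 − (5/13)·R2: [0, 0, 399/65, 798/65]
R4 ← R4 − (2/13)·R2: [0, 0, 502/13, 588/13]
R4 ← R4 − (2510/399)·R3: [0, 0, 0, -32]
4 nonzero rows, so the 4 vectors span a space of dimension 4.
Since 4 = 4, the vectors are linearly independent.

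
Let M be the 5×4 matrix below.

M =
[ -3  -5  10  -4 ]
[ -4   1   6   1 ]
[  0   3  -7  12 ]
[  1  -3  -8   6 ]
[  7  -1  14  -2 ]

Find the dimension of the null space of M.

Row reduce to echelon form.
R2 ← R2 − (4/3)·R1: [0, 23/3, -22/3, 19/3]
R4 ← R4 + (1/3)·R1: [0, -14/3, -14/3, 14/3]
R5 ← R5 + (7/3)·R1: [0, -38/3, 112/3, -34/3]
R3 ← R3 − (9/23)·R2: [0, 0, -95/23, 219/23]
R4 ← R4 + (14/23)·R2: [0, 0, -210/23, 196/23]
R5 ← R5 + (38/23)·R2: [0, 0, 580/23, -20/23]
R4 ← R4 − (42/19)·R3: [0, 0, 0, -238/19]
R5 ← R5 + (116/19)·R3: [0, 0, 0, 1088/19]
R5 ← R5 + (32/7)·R4: [0, 0, 0, 0]
4 nonzero rows, so rank(M) = 4.
M has 4 columns; by rank–nullity, nullity = 4 − 4 = 0.

0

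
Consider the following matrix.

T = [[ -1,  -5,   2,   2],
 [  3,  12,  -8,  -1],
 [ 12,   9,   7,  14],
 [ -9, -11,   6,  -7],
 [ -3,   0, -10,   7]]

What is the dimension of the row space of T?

4

Row reduce to echelon form.
R2 ← R2 + (3)·R1: [0, -3, -2, 5]
R3 ← R3 + (12)·R1: [0, -51, 31, 38]
R4 ← R4 − (9)·R1: [0, 34, -12, -25]
R5 ← R5 − (3)·R1: [0, 15, -16, 1]
R3 ← R3 − (17)·R2: [0, 0, 65, -47]
R4 ← R4 + (34/3)·R2: [0, 0, -104/3, 95/3]
R5 ← R5 + (5)·R2: [0, 0, -26, 26]
R4 ← R4 + (8/15)·R3: [0, 0, 0, 33/5]
R5 ← R5 + (2/5)·R3: [0, 0, 0, 36/5]
R5 ← R5 − (12/11)·R4: [0, 0, 0, 0]
Echelon form has 4 nonzero rows, so rank(T) = 4.
The row space has dimension equal to the rank: 4.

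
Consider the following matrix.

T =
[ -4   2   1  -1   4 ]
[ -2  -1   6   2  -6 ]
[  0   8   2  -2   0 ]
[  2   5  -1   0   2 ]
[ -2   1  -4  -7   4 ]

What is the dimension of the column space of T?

Row reduce to echelon form.
R2 ← R2 − (1/2)·R1: [0, -2, 11/2, 5/2, -8]
R4 ← R4 + (1/2)·R1: [0, 6, -1/2, -1/2, 4]
R5 ← R5 − (1/2)·R1: [0, 0, -9/2, -13/2, 2]
R3 ← R3 + (4)·R2: [0, 0, 24, 8, -32]
R4 ← R4 + (3)·R2: [0, 0, 16, 7, -20]
R4 ← R4 − (2/3)·R3: [0, 0, 0, 5/3, 4/3]
R5 ← R5 + (3/16)·R3: [0, 0, 0, -5, -4]
R5 ← R5 + (3)·R4: [0, 0, 0, 0, 0]
Echelon form has 4 nonzero rows, so rank(T) = 4.
The column space has dimension equal to the rank: 4.

4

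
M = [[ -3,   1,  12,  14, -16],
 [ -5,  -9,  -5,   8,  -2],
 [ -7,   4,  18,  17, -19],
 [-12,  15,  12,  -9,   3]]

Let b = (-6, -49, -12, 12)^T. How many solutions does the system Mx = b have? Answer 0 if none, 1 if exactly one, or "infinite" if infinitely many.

Row reduce the augmented matrix [M | b].
R2 ← R2 − (5/3)·R1: [0, -32/3, -25, -46/3, 74/3, -39]
R3 ← R3 − (7/3)·R1: [0, 5/3, -10, -47/3, 55/3, 2]
R4 ← R4 − (4)·R1: [0, 11, -36, -65, 67, 36]
R3 ← R3 + (5/32)·R2: [0, 0, -445/32, -289/16, 355/16, -131/32]
R4 ← R4 + (33/32)·R2: [0, 0, -1977/32, -1293/16, 1479/16, -135/32]
R4 ← R4 − (1977/445)·R3: [0, 0, 0, -252/445, -546/89, 6216/445]
The echelon form has 4 nonzero rows, and every pivot lies in the first 5 columns, so rank(M) = rank([M|b]) = 4.
The system is consistent.
rank = 4 < 5 unknowns, so there are infinitely many solutions.

infinite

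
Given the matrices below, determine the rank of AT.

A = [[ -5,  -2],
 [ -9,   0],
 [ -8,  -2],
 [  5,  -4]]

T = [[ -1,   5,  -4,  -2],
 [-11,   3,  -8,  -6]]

First compute AT:
[[ 27, -31,  36,  22],
 [  9, -45,  36,  18],
 [ 30, -46,  48,  28],
 [ 39,  13,  12,  14]]
Now row reduce the product.
R2 ← R2 − (1/3)·R1: [0, -104/3, 24, 32/3]
R3 ← R3 − (10/9)·R1: [0, -104/9, 8, 32/9]
R4 ← R4 − (13/9)·R1: [0, 520/9, -40, -160/9]
R3 ← R3 − (1/3)·R2: [0, 0, 0, 0]
R4 ← R4 + (5/3)·R2: [0, 0, 0, 0]
2 nonzero rows, so rank(AT) = 2.

2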